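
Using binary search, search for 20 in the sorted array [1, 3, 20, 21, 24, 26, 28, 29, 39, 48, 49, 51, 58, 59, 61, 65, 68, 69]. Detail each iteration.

Binary search for 20 in [1, 3, 20, 21, 24, 26, 28, 29, 39, 48, 49, 51, 58, 59, 61, 65, 68, 69]:

lo=0, hi=17, mid=8, arr[mid]=39 -> 39 > 20, search left half
lo=0, hi=7, mid=3, arr[mid]=21 -> 21 > 20, search left half
lo=0, hi=2, mid=1, arr[mid]=3 -> 3 < 20, search right half
lo=2, hi=2, mid=2, arr[mid]=20 -> Found target at index 2!

Binary search finds 20 at index 2 after 4 comparisons. The search repeatedly halves the search space by comparing with the middle element.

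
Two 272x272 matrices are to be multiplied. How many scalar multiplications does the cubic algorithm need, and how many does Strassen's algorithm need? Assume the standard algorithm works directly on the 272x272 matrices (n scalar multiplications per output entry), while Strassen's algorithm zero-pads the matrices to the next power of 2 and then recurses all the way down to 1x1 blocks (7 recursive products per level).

Matrix multiplication for 272x272 matrices:

Strassen's algorithm requires power-of-2 dimensions. Pad 272x272 to 512x512 (next power of 2).

Standard algorithm: 272^3 = 20123648 multiplications
Strassen's algorithm: 7^(log2(512)) = 7^9 = 40353607 multiplications
Difference: 20123648 - 40353607 = -20229959 (Strassen uses MORE here due to padding overhead — for small or just-over-power-of-2 n, padding can outweigh the per-level savings)

Standard: 20123648 multiplications (272^3). Strassen: 40353607 multiplications (7^9, after padding to 512x512). Strassen reduces 8 recursive multiplications to 7 at each level.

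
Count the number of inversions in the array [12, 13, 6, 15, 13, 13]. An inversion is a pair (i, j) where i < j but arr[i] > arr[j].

Finding inversions in [12, 13, 6, 15, 13, 13]:

(0, 2): arr[0]=12 > arr[2]=6
(1, 2): arr[1]=13 > arr[2]=6
(3, 4): arr[3]=15 > arr[4]=13
(3, 5): arr[3]=15 > arr[5]=13

Total inversions: 4

The array has 4 inversion(s): (0,2), (1,2), (3,4), (3,5). Each pair (i,j) satisfies i < j and arr[i] > arr[j].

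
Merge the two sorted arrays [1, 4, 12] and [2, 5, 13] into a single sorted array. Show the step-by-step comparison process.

Merging process:

Compare 1 vs 2: take 1 from left. Merged: [1]
Compare 4 vs 2: take 2 from right. Merged: [1, 2]
Compare 4 vs 5: take 4 from left. Merged: [1, 2, 4]
Compare 12 vs 5: take 5 from right. Merged: [1, 2, 4, 5]
Compare 12 vs 13: take 12 from left. Merged: [1, 2, 4, 5, 12]
Append remaining from right: [13]. Merged: [1, 2, 4, 5, 12, 13]

Final merged array: [1, 2, 4, 5, 12, 13]
Total comparisons: 5

The merged array is [1, 2, 4, 5, 12, 13], requiring 5 comparisons. The merge step runs in O(n) time where n is the total number of elements.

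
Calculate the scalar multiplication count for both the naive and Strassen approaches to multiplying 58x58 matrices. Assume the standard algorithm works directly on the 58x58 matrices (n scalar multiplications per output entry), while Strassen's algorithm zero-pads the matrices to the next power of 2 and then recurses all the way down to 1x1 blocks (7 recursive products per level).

Matrix multiplication for 58x58 matrices:

Strassen's algorithm requires power-of-2 dimensions. Pad 58x58 to 64x64 (next power of 2).

Standard algorithm: 58^3 = 195112 multiplications
Strassen's algorithm: 7^(log2(64)) = 7^6 = 117649 multiplications
Savings: 195112 - 117649 = 77463 multiplications

Standard: 195112 multiplications (58^3). Strassen: 117649 multiplications (7^6, after padding to 64x64). Strassen reduces 8 recursive multiplications to 7 at each level.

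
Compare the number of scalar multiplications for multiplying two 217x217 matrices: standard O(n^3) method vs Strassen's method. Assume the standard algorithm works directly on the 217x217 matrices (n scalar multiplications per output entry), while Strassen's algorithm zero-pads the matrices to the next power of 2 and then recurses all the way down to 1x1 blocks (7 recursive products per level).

Matrix multiplication for 217x217 matrices:

Strassen's algorithm requires power-of-2 dimensions. Pad 217x217 to 256x256 (next power of 2).

Standard algorithm: 217^3 = 10218313 multiplications
Strassen's algorithm: 7^(log2(256)) = 7^8 = 5764801 multiplications
Savings: 10218313 - 5764801 = 4453512 multiplications

Standard: 10218313 multiplications (217^3). Strassen: 5764801 multiplications (7^8, after padding to 256x256). Strassen reduces 8 recursive multiplications to 7 at each level.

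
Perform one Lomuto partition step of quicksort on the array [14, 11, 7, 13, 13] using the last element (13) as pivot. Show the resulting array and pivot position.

Lomuto partition with pivot = 13:

Initial array: [14, 11, 7, 13, 13]

arr[0]=14 > 13: no swap
arr[1]=11 <= 13: swap with position 0, array becomes [11, 14, 7, 13, 13]
arr[2]=7 <= 13: swap with position 1, array becomes [11, 7, 14, 13, 13]
arr[3]=13 <= 13: swap with position 2, array becomes [11, 7, 13, 14, 13]

Place pivot at position 3: [11, 7, 13, 13, 14]
Pivot position: 3

After partitioning with pivot 13, the array becomes [11, 7, 13, 13, 14]. The pivot is placed at index 3. All elements to the left of the pivot are <= 13, and all elements to the right are > 13.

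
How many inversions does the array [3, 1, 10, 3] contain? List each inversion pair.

Finding inversions in [3, 1, 10, 3]:

(0, 1): arr[0]=3 > arr[1]=1
(2, 3): arr[2]=10 > arr[3]=3

Total inversions: 2

The array has 2 inversion(s): (0,1), (2,3). Each pair (i,j) satisfies i < j and arr[i] > arr[j].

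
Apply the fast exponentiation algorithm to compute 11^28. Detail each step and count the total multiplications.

Computing 11^28 by squaring (build up from 11^1; each line after the first costs one multiplication):

11^1 = 11
11^2 = (11^1)^2 = 11^2 = 121
11^3 = 11 * 11^2 = 11 * 121 = 1331
11^6 = (11^3)^2 = 1331^2 = 1771561
11^7 = 11 * 11^6 = 11 * 1771561 = 19487171
11^14 = (11^7)^2 = 19487171^2 = 379749833583241
11^28 = (11^14)^2 = 379749833583241^2 = 144209936106499234037676064081

Result: 144209936106499234037676064081
Multiplications needed: 6 (6 lines after 11^1)

11^28 = 144209936106499234037676064081. Using exponentiation by squaring, this requires 6 multiplications. The key idea: if the exponent is even, square the half-power; if odd, multiply by the base once.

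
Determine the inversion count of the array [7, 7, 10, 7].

Finding inversions in [7, 7, 10, 7]:

(2, 3): arr[2]=10 > arr[3]=7

Total inversions: 1

The array has 1 inversion(s): (2,3). Each pair (i,j) satisfies i < j and arr[i] > arr[j].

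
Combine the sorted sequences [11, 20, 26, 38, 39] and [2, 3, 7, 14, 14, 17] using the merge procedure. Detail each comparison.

Merging process:

Compare 11 vs 2: take 2 from right. Merged: [2]
Compare 11 vs 3: take 3 from right. Merged: [2, 3]
Compare 11 vs 7: take 7 from right. Merged: [2, 3, 7]
Compare 11 vs 14: take 11 from left. Merged: [2, 3, 7, 11]
Compare 20 vs 14: take 14 from right. Merged: [2, 3, 7, 11, 14]
Compare 20 vs 14: take 14 from right. Merged: [2, 3, 7, 11, 14, 14]
Compare 20 vs 17: take 17 from right. Merged: [2, 3, 7, 11, 14, 14, 17]
Append remaining from left: [20, 26, 38, 39]. Merged: [2, 3, 7, 11, 14, 14, 17, 20, 26, 38, 39]

Final merged array: [2, 3, 7, 11, 14, 14, 17, 20, 26, 38, 39]
Total comparisons: 7

The merged array is [2, 3, 7, 11, 14, 14, 17, 20, 26, 38, 39], requiring 7 comparisons. The merge step runs in O(n) time where n is the total number of elements.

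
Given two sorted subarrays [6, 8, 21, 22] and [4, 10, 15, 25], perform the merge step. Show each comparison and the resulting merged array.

Merging process:

Compare 6 vs 4: take 4 from right. Merged: [4]
Compare 6 vs 10: take 6 from left. Merged: [4, 6]
Compare 8 vs 10: take 8 from left. Merged: [4, 6, 8]
Compare 21 vs 10: take 10 from right. Merged: [4, 6, 8, 10]
Compare 21 vs 15: take 15 from right. Merged: [4, 6, 8, 10, 15]
Compare 21 vs 25: take 21 from left. Merged: [4, 6, 8, 10, 15, 21]
Compare 22 vs 25: take 22 from left. Merged: [4, 6, 8, 10, 15, 21, 22]
Append remaining from right: [25]. Merged: [4, 6, 8, 10, 15, 21, 22, 25]

Final merged array: [4, 6, 8, 10, 15, 21, 22, 25]
Total comparisons: 7

The merged array is [4, 6, 8, 10, 15, 21, 22, 25], requiring 7 comparisons. The merge step runs in O(n) time where n is the total number of elements.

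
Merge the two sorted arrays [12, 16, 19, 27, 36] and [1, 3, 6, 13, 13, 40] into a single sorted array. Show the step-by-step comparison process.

Merging process:

Compare 12 vs 1: take 1 from right. Merged: [1]
Compare 12 vs 3: take 3 from right. Merged: [1, 3]
Compare 12 vs 6: take 6 from right. Merged: [1, 3, 6]
Compare 12 vs 13: take 12 from left. Merged: [1, 3, 6, 12]
Compare 16 vs 13: take 13 from right. Merged: [1, 3, 6, 12, 13]
Compare 16 vs 13: take 13 from right. Merged: [1, 3, 6, 12, 13, 13]
Compare 16 vs 40: take 16 from left. Merged: [1, 3, 6, 12, 13, 13, 16]
Compare 19 vs 40: take 19 from left. Merged: [1, 3, 6, 12, 13, 13, 16, 19]
Compare 27 vs 40: take 27 from left. Merged: [1, 3, 6, 12, 13, 13, 16, 19, 27]
Compare 36 vs 40: take 36 from left. Merged: [1, 3, 6, 12, 13, 13, 16, 19, 27, 36]
Append remaining from right: [40]. Merged: [1, 3, 6, 12, 13, 13, 16, 19, 27, 36, 40]

Final merged array: [1, 3, 6, 12, 13, 13, 16, 19, 27, 36, 40]
Total comparisons: 10

The merged array is [1, 3, 6, 12, 13, 13, 16, 19, 27, 36, 40], requiring 10 comparisons. The merge step runs in O(n) time where n is the total number of elements.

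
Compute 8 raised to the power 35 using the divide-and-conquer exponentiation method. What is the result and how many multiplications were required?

Computing 8^35 by squaring (build up from 8^1; each line after the first costs one multiplication):

8^1 = 8
8^2 = (8^1)^2 = 8^2 = 64
8^4 = (8^2)^2 = 64^2 = 4096
8^8 = (8^4)^2 = 4096^2 = 16777216
8^16 = (8^8)^2 = 16777216^2 = 281474976710656
8^17 = 8 * 8^16 = 8 * 281474976710656 = 2251799813685248
8^34 = (8^17)^2 = 2251799813685248^2 = 5070602400912917605986812821504
8^35 = 8 * 8^34 = 8 * 5070602400912917605986812821504 = 40564819207303340847894502572032

Result: 40564819207303340847894502572032
Multiplications needed: 7 (7 lines after 8^1)

8^35 = 40564819207303340847894502572032. Using exponentiation by squaring, this requires 7 multiplications. The key idea: if the exponent is even, square the half-power; if odd, multiply by the base once.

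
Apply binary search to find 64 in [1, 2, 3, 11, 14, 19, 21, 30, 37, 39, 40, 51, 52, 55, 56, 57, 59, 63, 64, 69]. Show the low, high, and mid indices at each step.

Binary search for 64 in [1, 2, 3, 11, 14, 19, 21, 30, 37, 39, 40, 51, 52, 55, 56, 57, 59, 63, 64, 69]:

lo=0, hi=19, mid=9, arr[mid]=39 -> 39 < 64, search right half
lo=10, hi=19, mid=14, arr[mid]=56 -> 56 < 64, search right half
lo=15, hi=19, mid=17, arr[mid]=63 -> 63 < 64, search right half
lo=18, hi=19, mid=18, arr[mid]=64 -> Found target at index 18!

Binary search finds 64 at index 18 after 4 comparisons. The search repeatedly halves the search space by comparing with the middle element.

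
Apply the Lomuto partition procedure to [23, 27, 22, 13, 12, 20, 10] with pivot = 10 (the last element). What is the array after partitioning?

Lomuto partition with pivot = 10:

Initial array: [23, 27, 22, 13, 12, 20, 10]

arr[0]=23 > 10: no swap
arr[1]=27 > 10: no swap
arr[2]=22 > 10: no swap
arr[3]=13 > 10: no swap
arr[4]=12 > 10: no swap
arr[5]=20 > 10: no swap

Place pivot at position 0: [10, 27, 22, 13, 12, 20, 23]
Pivot position: 0

After partitioning with pivot 10, the array becomes [10, 27, 22, 13, 12, 20, 23]. The pivot is placed at index 0. All elements to the left of the pivot are <= 10, and all elements to the right are > 10.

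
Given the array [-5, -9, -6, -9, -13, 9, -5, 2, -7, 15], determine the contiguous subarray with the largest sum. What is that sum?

Using Kadane's algorithm on [-5, -9, -6, -9, -13, 9, -5, 2, -7, 15]:

Scanning through the array:
Position 1 (value -9): max_ending_here = -9, max_so_far = -5
Position 2 (value -6): max_ending_here = -6, max_so_far = -5
Position 3 (value -9): max_ending_here = -9, max_so_far = -5
Position 4 (value -13): max_ending_here = -13, max_so_far = -5
Position 5 (value 9): max_ending_here = 9, max_so_far = 9
Position 6 (value -5): max_ending_here = 4, max_so_far = 9
Position 7 (value 2): max_ending_here = 6, max_so_far = 9
Position 8 (value -7): max_ending_here = -1, max_so_far = 9
Position 9 (value 15): max_ending_here = 15, max_so_far = 15

Maximum subarray: [15]
Maximum sum: 15

The maximum subarray is [15] with sum 15. This subarray runs from index 9 to index 9.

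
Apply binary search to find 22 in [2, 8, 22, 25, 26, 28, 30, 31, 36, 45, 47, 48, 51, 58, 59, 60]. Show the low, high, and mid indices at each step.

Binary search for 22 in [2, 8, 22, 25, 26, 28, 30, 31, 36, 45, 47, 48, 51, 58, 59, 60]:

lo=0, hi=15, mid=7, arr[mid]=31 -> 31 > 22, search left half
lo=0, hi=6, mid=3, arr[mid]=25 -> 25 > 22, search left half
lo=0, hi=2, mid=1, arr[mid]=8 -> 8 < 22, search right half
lo=2, hi=2, mid=2, arr[mid]=22 -> Found target at index 2!

Binary search finds 22 at index 2 after 4 comparisons. The search repeatedly halves the search space by comparing with the middle element.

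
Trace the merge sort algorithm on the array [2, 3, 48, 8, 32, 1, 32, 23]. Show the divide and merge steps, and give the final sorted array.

Merge sort trace:

Split: [2, 3, 48, 8, 32, 1, 32, 23] -> [2, 3, 48, 8] and [32, 1, 32, 23]
  Split: [2, 3, 48, 8] -> [2, 3] and [48, 8]
    Split: [2, 3] -> [2] and [3]
    Merge: [2] + [3] -> [2, 3]
    Split: [48, 8] -> [48] and [8]
    Merge: [48] + [8] -> [8, 48]
  Merge: [2, 3] + [8, 48] -> [2, 3, 8, 48]
  Split: [32, 1, 32, 23] -> [32, 1] and [32, 23]
    Split: [32, 1] -> [32] and [1]
    Merge: [32] + [1] -> [1, 32]
    Split: [32, 23] -> [32] and [23]
    Merge: [32] + [23] -> [23, 32]
  Merge: [1, 32] + [23, 32] -> [1, 23, 32, 32]
Merge: [2, 3, 8, 48] + [1, 23, 32, 32] -> [1, 2, 3, 8, 23, 32, 32, 48]

Final sorted array: [1, 2, 3, 8, 23, 32, 32, 48]

The merge sort proceeds by recursively splitting the array and merging sorted halves.
After all merges, the sorted array is [1, 2, 3, 8, 23, 32, 32, 48].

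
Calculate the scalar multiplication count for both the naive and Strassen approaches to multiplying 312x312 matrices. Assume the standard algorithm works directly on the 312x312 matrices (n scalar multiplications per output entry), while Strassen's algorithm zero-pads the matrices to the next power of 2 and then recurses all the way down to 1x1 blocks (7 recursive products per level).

Matrix multiplication for 312x312 matrices:

Strassen's algorithm requires power-of-2 dimensions. Pad 312x312 to 512x512 (next power of 2).

Standard algorithm: 312^3 = 30371328 multiplications
Strassen's algorithm: 7^(log2(512)) = 7^9 = 40353607 multiplications
Difference: 30371328 - 40353607 = -9982279 (Strassen uses MORE here due to padding overhead — for small or just-over-power-of-2 n, padding can outweigh the per-level savings)

Standard: 30371328 multiplications (312^3). Strassen: 40353607 multiplications (7^9, after padding to 512x512). Strassen reduces 8 recursive multiplications to 7 at each level.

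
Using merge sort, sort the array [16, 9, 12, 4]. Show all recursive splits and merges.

Merge sort trace:

Split: [16, 9, 12, 4] -> [16, 9] and [12, 4]
  Split: [16, 9] -> [16] and [9]
  Merge: [16] + [9] -> [9, 16]
  Split: [12, 4] -> [12] and [4]
  Merge: [12] + [4] -> [4, 12]
Merge: [9, 16] + [4, 12] -> [4, 9, 12, 16]

Final sorted array: [4, 9, 12, 16]

The merge sort proceeds by recursively splitting the array and merging sorted halves.
After all merges, the sorted array is [4, 9, 12, 16].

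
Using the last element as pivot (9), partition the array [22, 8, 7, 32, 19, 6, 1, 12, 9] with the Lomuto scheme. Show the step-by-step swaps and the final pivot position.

Lomuto partition with pivot = 9:

Initial array: [22, 8, 7, 32, 19, 6, 1, 12, 9]

arr[0]=22 > 9: no swap
arr[1]=8 <= 9: swap with position 0, array becomes [8, 22, 7, 32, 19, 6, 1, 12, 9]
arr[2]=7 <= 9: swap with position 1, array becomes [8, 7, 22, 32, 19, 6, 1, 12, 9]
arr[3]=32 > 9: no swap
arr[4]=19 > 9: no swap
arr[5]=6 <= 9: swap with position 2, array becomes [8, 7, 6, 32, 19, 22, 1, 12, 9]
arr[6]=1 <= 9: swap with position 3, array becomes [8, 7, 6, 1, 19, 22, 32, 12, 9]
arr[7]=12 > 9: no swap

Place pivot at position 4: [8, 7, 6, 1, 9, 22, 32, 12, 19]
Pivot position: 4

After partitioning with pivot 9, the array becomes [8, 7, 6, 1, 9, 22, 32, 12, 19]. The pivot is placed at index 4. All elements to the left of the pivot are <= 9, and all elements to the right are > 9.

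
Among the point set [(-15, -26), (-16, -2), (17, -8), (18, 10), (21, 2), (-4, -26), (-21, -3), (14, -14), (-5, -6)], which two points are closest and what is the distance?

Computing all pairwise distances among 9 points:

d((-15, -26), (-16, -2)) = 24.0208
d((-15, -26), (17, -8)) = 36.7151
d((-15, -26), (18, 10)) = 48.8365
d((-15, -26), (21, 2)) = 45.607
d((-15, -26), (-4, -26)) = 11.0
d((-15, -26), (-21, -3)) = 23.7697
d((-15, -26), (14, -14)) = 31.3847
d((-15, -26), (-5, -6)) = 22.3607
d((-16, -2), (17, -8)) = 33.541
d((-16, -2), (18, 10)) = 36.0555
d((-16, -2), (21, 2)) = 37.2156
d((-16, -2), (-4, -26)) = 26.8328
d((-16, -2), (-21, -3)) = 5.099 <-- minimum
d((-16, -2), (14, -14)) = 32.311
d((-16, -2), (-5, -6)) = 11.7047
d((17, -8), (18, 10)) = 18.0278
d((17, -8), (21, 2)) = 10.7703
d((17, -8), (-4, -26)) = 27.6586
d((17, -8), (-21, -3)) = 38.3275
d((17, -8), (14, -14)) = 6.7082
d((17, -8), (-5, -6)) = 22.0907
d((18, 10), (21, 2)) = 8.544
d((18, 10), (-4, -26)) = 42.19
d((18, 10), (-21, -3)) = 41.1096
d((18, 10), (14, -14)) = 24.3311
d((18, 10), (-5, -6)) = 28.0179
d((21, 2), (-4, -26)) = 37.5366
d((21, 2), (-21, -3)) = 42.2966
d((21, 2), (14, -14)) = 17.4642
d((21, 2), (-5, -6)) = 27.2029
d((-4, -26), (-21, -3)) = 28.6007
d((-4, -26), (14, -14)) = 21.6333
d((-4, -26), (-5, -6)) = 20.025
d((-21, -3), (14, -14)) = 36.6879
d((-21, -3), (-5, -6)) = 16.2788
d((14, -14), (-5, -6)) = 20.6155

Closest pair: (-16, -2) and (-21, -3) with distance 5.099

The closest pair is (-16, -2) and (-21, -3) with Euclidean distance 5.099. For 9 points, brute-force pairwise comparison is shown above. For large n, the divide-and-conquer algorithm (sort by x, recurse on halves, check the dividing strip) achieves O(n log n).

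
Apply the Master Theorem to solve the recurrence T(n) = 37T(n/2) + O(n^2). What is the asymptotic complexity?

Master Theorem for T(n) = 37T(n/2) + O(n^2):

a = 37, b = 2, c = 2
log_b(a) = log_2(37) = 5.2095

Case 1: c = 2 < log_2(37) = 5.2095
T(n) = O(n^(log_2 37))

For T(n) = 37T(n/2) + O(n^2): log_2(37) = 5.2095. This is Case 1 of the Master Theorem (c < log_b(a), work dominated by leaves), giving O(n^(log_2 37)).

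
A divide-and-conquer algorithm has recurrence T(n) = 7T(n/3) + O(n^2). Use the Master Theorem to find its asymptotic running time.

Master Theorem for T(n) = 7T(n/3) + O(n^2):

a = 7, b = 3, c = 2
log_b(a) = log_3(7) = 1.7712

Case 3: c = 2 > log_3(7) = 1.7712
T(n) = O(n^2) = O(n^2)

For T(n) = 7T(n/3) + O(n^2): log_3(7) = 1.7712. This is Case 3 of the Master Theorem (c > log_b(a), work dominated by root), giving O(n^2).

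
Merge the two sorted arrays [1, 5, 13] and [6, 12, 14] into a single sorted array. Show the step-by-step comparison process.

Merging process:

Compare 1 vs 6: take 1 from left. Merged: [1]
Compare 5 vs 6: take 5 from left. Merged: [1, 5]
Compare 13 vs 6: take 6 from right. Merged: [1, 5, 6]
Compare 13 vs 12: take 12 from right. Merged: [1, 5, 6, 12]
Compare 13 vs 14: take 13 from left. Merged: [1, 5, 6, 12, 13]
Append remaining from right: [14]. Merged: [1, 5, 6, 12, 13, 14]

Final merged array: [1, 5, 6, 12, 13, 14]
Total comparisons: 5

The merged array is [1, 5, 6, 12, 13, 14], requiring 5 comparisons. The merge step runs in O(n) time where n is the total number of elements.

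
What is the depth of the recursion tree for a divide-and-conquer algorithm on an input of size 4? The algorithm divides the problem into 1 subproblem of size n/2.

For divide and conquer with division factor 2:

Problem sizes at each level:
Level 0: 4
Level 1: 2
Level 2: 1

The root is level 0 and the size-1 base case is level 2 (the tree spans levels 0 through 2, i.e. 3 levels counting the root), so the depth is the number of divisions: log_2(4) = 2

The recursion tree depth is log_2(4) = 2. At each level, the problem size is divided by 2, so it takes 2 divisions to reduce to a base case of size 1. The algorithm makes 1 recursive call at each level.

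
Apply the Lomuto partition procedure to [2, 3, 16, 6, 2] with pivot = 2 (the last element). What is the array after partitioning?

Lomuto partition with pivot = 2:

Initial array: [2, 3, 16, 6, 2]

arr[0]=2 <= 2: swap with position 0, array becomes [2, 3, 16, 6, 2]
arr[1]=3 > 2: no swap
arr[2]=16 > 2: no swap
arr[3]=6 > 2: no swap

Place pivot at position 1: [2, 2, 16, 6, 3]
Pivot position: 1

After partitioning with pivot 2, the array becomes [2, 2, 16, 6, 3]. The pivot is placed at index 1. All elements to the left of the pivot are <= 2, and all elements to the right are > 2.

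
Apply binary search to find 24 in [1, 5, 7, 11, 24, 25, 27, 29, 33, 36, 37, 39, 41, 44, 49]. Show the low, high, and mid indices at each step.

Binary search for 24 in [1, 5, 7, 11, 24, 25, 27, 29, 33, 36, 37, 39, 41, 44, 49]:

lo=0, hi=14, mid=7, arr[mid]=29 -> 29 > 24, search left half
lo=0, hi=6, mid=3, arr[mid]=11 -> 11 < 24, search right half
lo=4, hi=6, mid=5, arr[mid]=25 -> 25 > 24, search left half
lo=4, hi=4, mid=4, arr[mid]=24 -> Found target at index 4!

Binary search finds 24 at index 4 after 4 comparisons. The search repeatedly halves the search space by comparing with the middle element.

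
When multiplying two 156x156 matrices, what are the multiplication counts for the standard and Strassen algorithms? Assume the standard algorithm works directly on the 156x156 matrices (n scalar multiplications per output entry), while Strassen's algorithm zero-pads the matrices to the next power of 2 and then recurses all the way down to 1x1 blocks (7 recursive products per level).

Matrix multiplication for 156x156 matrices:

Strassen's algorithm requires power-of-2 dimensions. Pad 156x156 to 256x256 (next power of 2).

Standard algorithm: 156^3 = 3796416 multiplications
Strassen's algorithm: 7^(log2(256)) = 7^8 = 5764801 multiplications
Difference: 3796416 - 5764801 = -1968385 (Strassen uses MORE here due to padding overhead — for small or just-over-power-of-2 n, padding can outweigh the per-level savings)

Standard: 3796416 multiplications (156^3). Strassen: 5764801 multiplications (7^8, after padding to 256x256). Strassen reduces 8 recursive multiplications to 7 at each level.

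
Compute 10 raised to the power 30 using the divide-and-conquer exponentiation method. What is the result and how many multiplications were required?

Computing 10^30 by squaring (build up from 10^1; each line after the first costs one multiplication):

10^1 = 10
10^2 = (10^1)^2 = 10^2 = 100
10^3 = 10 * 10^2 = 10 * 100 = 1000
10^6 = (10^3)^2 = 1000^2 = 1000000
10^7 = 10 * 10^6 = 10 * 1000000 = 10000000
10^14 = (10^7)^2 = 10000000^2 = 100000000000000
10^15 = 10 * 10^14 = 10 * 100000000000000 = 1000000000000000
10^30 = (10^15)^2 = 1000000000000000^2 = 1000000000000000000000000000000

Result: 1000000000000000000000000000000
Multiplications needed: 7 (7 lines after 10^1)

10^30 = 1000000000000000000000000000000. Using exponentiation by squaring, this requires 7 multiplications. The key idea: if the exponent is even, square the half-power; if odd, multiply by the base once.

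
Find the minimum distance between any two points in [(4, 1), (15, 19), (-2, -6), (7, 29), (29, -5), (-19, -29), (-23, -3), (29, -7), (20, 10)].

Computing all pairwise distances among 9 points:

d((4, 1), (15, 19)) = 21.095
d((4, 1), (-2, -6)) = 9.2195
d((4, 1), (7, 29)) = 28.1603
d((4, 1), (29, -5)) = 25.7099
d((4, 1), (-19, -29)) = 37.8021
d((4, 1), (-23, -3)) = 27.2947
d((4, 1), (29, -7)) = 26.2488
d((4, 1), (20, 10)) = 18.3576
d((15, 19), (-2, -6)) = 30.2324
d((15, 19), (7, 29)) = 12.8062
d((15, 19), (29, -5)) = 27.7849
d((15, 19), (-19, -29)) = 58.8218
d((15, 19), (-23, -3)) = 43.909
d((15, 19), (29, -7)) = 29.5296
d((15, 19), (20, 10)) = 10.2956
d((-2, -6), (7, 29)) = 36.1386
d((-2, -6), (29, -5)) = 31.0161
d((-2, -6), (-19, -29)) = 28.6007
d((-2, -6), (-23, -3)) = 21.2132
d((-2, -6), (29, -7)) = 31.0161
d((-2, -6), (20, 10)) = 27.2029
d((7, 29), (29, -5)) = 40.4969
d((7, 29), (-19, -29)) = 63.561
d((7, 29), (-23, -3)) = 43.8634
d((7, 29), (29, -7)) = 42.19
d((7, 29), (20, 10)) = 23.0217
d((29, -5), (-19, -29)) = 53.6656
d((29, -5), (-23, -3)) = 52.0384
d((29, -5), (29, -7)) = 2.0 <-- minimum
d((29, -5), (20, 10)) = 17.4929
d((-19, -29), (-23, -3)) = 26.3059
d((-19, -29), (29, -7)) = 52.8015
d((-19, -29), (20, 10)) = 55.1543
d((-23, -3), (29, -7)) = 52.1536
d((-23, -3), (20, 10)) = 44.9222
d((29, -7), (20, 10)) = 19.2354

Closest pair: (29, -5) and (29, -7) with distance 2.0

The closest pair is (29, -5) and (29, -7) with Euclidean distance 2.0. For 9 points, brute-force pairwise comparison is shown above. For large n, the divide-and-conquer algorithm (sort by x, recurse on halves, check the dividing strip) achieves O(n log n).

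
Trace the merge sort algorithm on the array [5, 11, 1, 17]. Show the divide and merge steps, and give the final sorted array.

Merge sort trace:

Split: [5, 11, 1, 17] -> [5, 11] and [1, 17]
  Split: [5, 11] -> [5] and [11]
  Merge: [5] + [11] -> [5, 11]
  Split: [1, 17] -> [1] and [17]
  Merge: [1] + [17] -> [1, 17]
Merge: [5, 11] + [1, 17] -> [1, 5, 11, 17]

Final sorted array: [1, 5, 11, 17]

The merge sort proceeds by recursively splitting the array and merging sorted halves.
After all merges, the sorted array is [1, 5, 11, 17].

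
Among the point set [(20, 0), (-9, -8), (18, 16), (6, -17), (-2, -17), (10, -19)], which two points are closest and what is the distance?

Computing all pairwise distances among 6 points:

d((20, 0), (-9, -8)) = 30.0832
d((20, 0), (18, 16)) = 16.1245
d((20, 0), (6, -17)) = 22.0227
d((20, 0), (-2, -17)) = 27.8029
d((20, 0), (10, -19)) = 21.4709
d((-9, -8), (18, 16)) = 36.1248
d((-9, -8), (6, -17)) = 17.4929
d((-9, -8), (-2, -17)) = 11.4018
d((-9, -8), (10, -19)) = 21.9545
d((18, 16), (6, -17)) = 35.1141
d((18, 16), (-2, -17)) = 38.5876
d((18, 16), (10, -19)) = 35.9026
d((6, -17), (-2, -17)) = 8.0
d((6, -17), (10, -19)) = 4.4721 <-- minimum
d((-2, -17), (10, -19)) = 12.1655

Closest pair: (6, -17) and (10, -19) with distance 4.4721

The closest pair is (6, -17) and (10, -19) with Euclidean distance 4.4721. For 6 points, brute-force pairwise comparison is shown above. For large n, the divide-and-conquer algorithm (sort by x, recurse on halves, check the dividing strip) achieves O(n log n).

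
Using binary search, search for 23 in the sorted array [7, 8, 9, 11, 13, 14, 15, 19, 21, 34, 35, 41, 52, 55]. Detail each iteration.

Binary search for 23 in [7, 8, 9, 11, 13, 14, 15, 19, 21, 34, 35, 41, 52, 55]:

lo=0, hi=13, mid=6, arr[mid]=15 -> 15 < 23, search right half
lo=7, hi=13, mid=10, arr[mid]=35 -> 35 > 23, search left half
lo=7, hi=9, mid=8, arr[mid]=21 -> 21 < 23, search right half
lo=9, hi=9, mid=9, arr[mid]=34 -> 34 > 23, search left half
lo=9 > hi=8, target 23 not found

Binary search determines that 23 is not in the array after 4 comparisons. The search space was exhausted without finding the target.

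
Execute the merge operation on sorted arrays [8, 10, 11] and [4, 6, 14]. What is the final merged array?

Merging process:

Compare 8 vs 4: take 4 from right. Merged: [4]
Compare 8 vs 6: take 6 from right. Merged: [4, 6]
Compare 8 vs 14: take 8 from left. Merged: [4, 6, 8]
Compare 10 vs 14: take 10 from left. Merged: [4, 6, 8, 10]
Compare 11 vs 14: take 11 from left. Merged: [4, 6, 8, 10, 11]
Append remaining from right: [14]. Merged: [4, 6, 8, 10, 11, 14]

Final merged array: [4, 6, 8, 10, 11, 14]
Total comparisons: 5

The merged array is [4, 6, 8, 10, 11, 14], requiring 5 comparisons. The merge step runs in O(n) time where n is the total number of elements.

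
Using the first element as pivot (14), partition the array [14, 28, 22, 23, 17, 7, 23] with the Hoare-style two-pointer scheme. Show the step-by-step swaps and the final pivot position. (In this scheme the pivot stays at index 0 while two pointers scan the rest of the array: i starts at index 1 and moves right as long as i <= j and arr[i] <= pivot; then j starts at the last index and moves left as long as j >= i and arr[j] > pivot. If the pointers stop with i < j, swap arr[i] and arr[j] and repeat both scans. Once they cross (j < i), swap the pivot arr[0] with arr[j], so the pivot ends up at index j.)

Hoare-style two-pointer partition with pivot = 14:

Initial array: [14, 28, 22, 23, 17, 7, 23]

Pointers start at i = 1, j = 6.
i stops at index 1 (arr[1]=28 > 14), j stops at index 5 (arr[5]=7 <= 14): swap arr[1] and arr[5], array becomes [14, 7, 22, 23, 17, 28, 23]
i ends at 2, j ends at 1: the pointers have crossed (j < i), so scanning stops.

Swap pivot arr[0] with arr[1] to place pivot at position 1: [7, 14, 22, 23, 17, 28, 23]
Pivot position: 1

After partitioning with pivot 14, the array becomes [7, 14, 22, 23, 17, 28, 23]. The pivot is placed at index 1. All elements to the left of the pivot are <= 14, and all elements to the right are > 14.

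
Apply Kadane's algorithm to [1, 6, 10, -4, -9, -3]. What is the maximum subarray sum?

Using Kadane's algorithm on [1, 6, 10, -4, -9, -3]:

Scanning through the array:
Position 1 (value 6): max_ending_here = 7, max_so_far = 7
Position 2 (value 10): max_ending_here = 17, max_so_far = 17
Position 3 (value -4): max_ending_here = 13, max_so_far = 17
Position 4 (value -9): max_ending_here = 4, max_so_far = 17
Position 5 (value -3): max_ending_here = 1, max_so_far = 17

Maximum subarray: [1, 6, 10]
Maximum sum: 17

The maximum subarray is [1, 6, 10] with sum 17. This subarray runs from index 0 to index 2.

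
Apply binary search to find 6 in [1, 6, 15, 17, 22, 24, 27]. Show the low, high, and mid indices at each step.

Binary search for 6 in [1, 6, 15, 17, 22, 24, 27]:

lo=0, hi=6, mid=3, arr[mid]=17 -> 17 > 6, search left half
lo=0, hi=2, mid=1, arr[mid]=6 -> Found target at index 1!

Binary search finds 6 at index 1 after 2 comparisons. The search repeatedly halves the search space by comparing with the middle element.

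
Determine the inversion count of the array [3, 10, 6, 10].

Finding inversions in [3, 10, 6, 10]:

(1, 2): arr[1]=10 > arr[2]=6

Total inversions: 1

The array has 1 inversion(s): (1,2). Each pair (i,j) satisfies i < j and arr[i] > arr[j].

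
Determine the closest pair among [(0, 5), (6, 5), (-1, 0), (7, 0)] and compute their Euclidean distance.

Computing all pairwise distances among 4 points:

d((0, 5), (6, 5)) = 6.0
d((0, 5), (-1, 0)) = 5.099 <-- minimum
d((0, 5), (7, 0)) = 8.6023
d((6, 5), (-1, 0)) = 8.6023
d((6, 5), (7, 0)) = 5.099 <-- minimum
d((-1, 0), (7, 0)) = 8.0

Minimum distance: 5.099 (tie among 2 pairs: (0, 5) and (-1, 0); (6, 5) and (7, 0))

The minimum Euclidean distance is 5.099. There is a tie: 2 pairs achieve this minimum — (0, 5) and (-1, 0); (6, 5) and (7, 0). Any of these is a valid closest pair. For 4 points, brute-force pairwise comparison is shown above. For large n, the divide-and-conquer algorithm (sort by x, recurse on halves, check the dividing strip) achieves O(n log n).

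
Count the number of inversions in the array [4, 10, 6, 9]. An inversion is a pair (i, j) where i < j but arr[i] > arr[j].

Finding inversions in [4, 10, 6, 9]:

(1, 2): arr[1]=10 > arr[2]=6
(1, 3): arr[1]=10 > arr[3]=9

Total inversions: 2

The array has 2 inversion(s): (1,2), (1,3). Each pair (i,j) satisfies i < j and arr[i] > arr[j].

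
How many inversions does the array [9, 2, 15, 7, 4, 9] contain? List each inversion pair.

Finding inversions in [9, 2, 15, 7, 4, 9]:

(0, 1): arr[0]=9 > arr[1]=2
(0, 3): arr[0]=9 > arr[3]=7
(0, 4): arr[0]=9 > arr[4]=4
(2, 3): arr[2]=15 > arr[3]=7
(2, 4): arr[2]=15 > arr[4]=4
(2, 5): arr[2]=15 > arr[5]=9
(3, 4): arr[3]=7 > arr[4]=4

Total inversions: 7

The array has 7 inversion(s): (0,1), (0,3), (0,4), (2,3), (2,4), (2,5), (3,4). Each pair (i,j) satisfies i < j and arr[i] > arr[j].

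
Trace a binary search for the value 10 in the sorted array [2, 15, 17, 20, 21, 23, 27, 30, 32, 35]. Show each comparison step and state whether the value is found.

Binary search for 10 in [2, 15, 17, 20, 21, 23, 27, 30, 32, 35]:

lo=0, hi=9, mid=4, arr[mid]=21 -> 21 > 10, search left half
lo=0, hi=3, mid=1, arr[mid]=15 -> 15 > 10, search left half
lo=0, hi=0, mid=0, arr[mid]=2 -> 2 < 10, search right half
lo=1 > hi=0, target 10 not found

Binary search determines that 10 is not in the array after 3 comparisons. The search space was exhausted without finding the target.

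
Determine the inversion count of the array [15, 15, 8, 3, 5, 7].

Finding inversions in [15, 15, 8, 3, 5, 7]:

(0, 2): arr[0]=15 > arr[2]=8
(0, 3): arr[0]=15 > arr[3]=3
(0, 4): arr[0]=15 > arr[4]=5
(0, 5): arr[0]=15 > arr[5]=7
(1, 2): arr[1]=15 > arr[2]=8
(1, 3): arr[1]=15 > arr[3]=3
(1, 4): arr[1]=15 > arr[4]=5
(1, 5): arr[1]=15 > arr[5]=7
(2, 3): arr[2]=8 > arr[3]=3
(2, 4): arr[2]=8 > arr[4]=5
(2, 5): arr[2]=8 > arr[5]=7

Total inversions: 11

The array has 11 inversion(s): (0,2), (0,3), (0,4), (0,5), (1,2), (1,3), (1,4), (1,5), (2,3), (2,4), (2,5). Each pair (i,j) satisfies i < j and arr[i] > arr[j].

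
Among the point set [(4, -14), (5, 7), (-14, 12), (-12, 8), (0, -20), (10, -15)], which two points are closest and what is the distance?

Computing all pairwise distances among 6 points:

d((4, -14), (5, 7)) = 21.0238
d((4, -14), (-14, 12)) = 31.6228
d((4, -14), (-12, 8)) = 27.2029
d((4, -14), (0, -20)) = 7.2111
d((4, -14), (10, -15)) = 6.0828
d((5, 7), (-14, 12)) = 19.6469
d((5, 7), (-12, 8)) = 17.0294
d((5, 7), (0, -20)) = 27.4591
d((5, 7), (10, -15)) = 22.561
d((-14, 12), (-12, 8)) = 4.4721 <-- minimum
d((-14, 12), (0, -20)) = 34.9285
d((-14, 12), (10, -15)) = 36.1248
d((-12, 8), (0, -20)) = 30.4631
d((-12, 8), (10, -15)) = 31.8277
d((0, -20), (10, -15)) = 11.1803

Closest pair: (-14, 12) and (-12, 8) with distance 4.4721

The closest pair is (-14, 12) and (-12, 8) with Euclidean distance 4.4721. For 6 points, brute-force pairwise comparison is shown above. For large n, the divide-and-conquer algorithm (sort by x, recurse on halves, check the dividing strip) achieves O(n log n).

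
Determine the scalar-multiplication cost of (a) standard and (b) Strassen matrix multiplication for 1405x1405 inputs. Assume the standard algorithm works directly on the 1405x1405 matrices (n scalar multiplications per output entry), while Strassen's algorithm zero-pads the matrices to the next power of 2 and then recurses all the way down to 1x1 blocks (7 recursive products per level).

Matrix multiplication for 1405x1405 matrices:

Strassen's algorithm requires power-of-2 dimensions. Pad 1405x1405 to 2048x2048 (next power of 2).

Standard algorithm: 1405^3 = 2773505125 multiplications
Strassen's algorithm: 7^(log2(2048)) = 7^11 = 1977326743 multiplications
Savings: 2773505125 - 1977326743 = 796178382 multiplications

Standard: 2773505125 multiplications (1405^3). Strassen: 1977326743 multiplications (7^11, after padding to 2048x2048). Strassen reduces 8 recursive multiplications to 7 at each level.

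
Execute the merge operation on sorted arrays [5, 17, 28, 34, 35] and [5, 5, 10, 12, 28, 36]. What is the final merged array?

Merging process:

Compare 5 vs 5: take 5 from left. Merged: [5]
Compare 17 vs 5: take 5 from right. Merged: [5, 5]
Compare 17 vs 5: take 5 from right. Merged: [5, 5, 5]
Compare 17 vs 10: take 10 from right. Merged: [5, 5, 5, 10]
Compare 17 vs 12: take 12 from right. Merged: [5, 5, 5, 10, 12]
Compare 17 vs 28: take 17 from left. Merged: [5, 5, 5, 10, 12, 17]
Compare 28 vs 28: take 28 from left. Merged: [5, 5, 5, 10, 12, 17, 28]
Compare 34 vs 28: take 28 from right. Merged: [5, 5, 5, 10, 12, 17, 28, 28]
Compare 34 vs 36: take 34 from left. Merged: [5, 5, 5, 10, 12, 17, 28, 28, 34]
Compare 35 vs 36: take 35 from left. Merged: [5, 5, 5, 10, 12, 17, 28, 28, 34, 35]
Append remaining from right: [36]. Merged: [5, 5, 5, 10, 12, 17, 28, 28, 34, 35, 36]

Final merged array: [5, 5, 5, 10, 12, 17, 28, 28, 34, 35, 36]
Total comparisons: 10

The merged array is [5, 5, 5, 10, 12, 17, 28, 28, 34, 35, 36], requiring 10 comparisons. The merge step runs in O(n) time where n is the total number of elements.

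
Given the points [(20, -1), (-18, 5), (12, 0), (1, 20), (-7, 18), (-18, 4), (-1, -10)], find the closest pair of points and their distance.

Computing all pairwise distances among 7 points:

d((20, -1), (-18, 5)) = 38.4708
d((20, -1), (12, 0)) = 8.0623
d((20, -1), (1, 20)) = 28.3196
d((20, -1), (-7, 18)) = 33.0151
d((20, -1), (-18, 4)) = 38.3275
d((20, -1), (-1, -10)) = 22.8473
d((-18, 5), (12, 0)) = 30.4138
d((-18, 5), (1, 20)) = 24.2074
d((-18, 5), (-7, 18)) = 17.0294
d((-18, 5), (-18, 4)) = 1.0 <-- minimum
d((-18, 5), (-1, -10)) = 22.6716
d((12, 0), (1, 20)) = 22.8254
d((12, 0), (-7, 18)) = 26.1725
d((12, 0), (-18, 4)) = 30.2655
d((12, 0), (-1, -10)) = 16.4012
d((1, 20), (-7, 18)) = 8.2462
d((1, 20), (-18, 4)) = 24.8395
d((1, 20), (-1, -10)) = 30.0666
d((-7, 18), (-18, 4)) = 17.8045
d((-7, 18), (-1, -10)) = 28.6356
d((-18, 4), (-1, -10)) = 22.0227

Closest pair: (-18, 5) and (-18, 4) with distance 1.0

The closest pair is (-18, 5) and (-18, 4) with Euclidean distance 1.0. For 7 points, brute-force pairwise comparison is shown above. For large n, the divide-and-conquer algorithm (sort by x, recurse on halves, check the dividing strip) achieves O(n log n).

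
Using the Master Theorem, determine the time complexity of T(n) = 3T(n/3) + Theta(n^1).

Master Theorem for T(n) = 3T(n/3) + O(n^1):

a = 3, b = 3, c = 1
log_b(a) = log_3(3) = 1.0000

Case 2: c = 1 = log_3(3) = 1.0000
T(n) = O(n^1 log n) = O(n log n)

For T(n) = 3T(n/3) + O(n^1): log_3(3) = 1.0000. This is Case 2 of the Master Theorem (c = log_b(a), equal work at all levels), giving O(n log n).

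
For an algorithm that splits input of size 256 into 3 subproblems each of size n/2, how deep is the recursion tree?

For divide and conquer with division factor 2:

Problem sizes at each level:
Level 0: 256
Level 1: 128
Level 2: 64
Level 3: 32
Level 4: 16
Level 5: 8
Level 6: 4
Level 7: 2
Level 8: 1

The root is level 0 and the size-1 base case is level 8 (the tree spans levels 0 through 8, i.e. 9 levels counting the root), so the depth is the number of divisions: log_2(256) = 8

The recursion tree depth is log_2(256) = 8. At each level, the problem size is divided by 2, so it takes 8 divisions to reduce to a base case of size 1. The algorithm makes 3 recursive calls at each level.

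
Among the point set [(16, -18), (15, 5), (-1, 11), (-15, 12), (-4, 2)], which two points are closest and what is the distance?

Computing all pairwise distances among 5 points:

d((16, -18), (15, 5)) = 23.0217
d((16, -18), (-1, 11)) = 33.6155
d((16, -18), (-15, 12)) = 43.1393
d((16, -18), (-4, 2)) = 28.2843
d((15, 5), (-1, 11)) = 17.088
d((15, 5), (-15, 12)) = 30.8058
d((15, 5), (-4, 2)) = 19.2354
d((-1, 11), (-15, 12)) = 14.0357
d((-1, 11), (-4, 2)) = 9.4868 <-- minimum
d((-15, 12), (-4, 2)) = 14.8661

Closest pair: (-1, 11) and (-4, 2) with distance 9.4868

The closest pair is (-1, 11) and (-4, 2) with Euclidean distance 9.4868. For 5 points, brute-force pairwise comparison is shown above. For large n, the divide-and-conquer algorithm (sort by x, recurse on halves, check the dividing strip) achieves O(n log n).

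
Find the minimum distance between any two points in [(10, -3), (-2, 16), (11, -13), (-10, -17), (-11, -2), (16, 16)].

Computing all pairwise distances among 6 points:

d((10, -3), (-2, 16)) = 22.4722
d((10, -3), (11, -13)) = 10.0499 <-- minimum
d((10, -3), (-10, -17)) = 24.4131
d((10, -3), (-11, -2)) = 21.0238
d((10, -3), (16, 16)) = 19.9249
d((-2, 16), (11, -13)) = 31.7805
d((-2, 16), (-10, -17)) = 33.9559
d((-2, 16), (-11, -2)) = 20.1246
d((-2, 16), (16, 16)) = 18.0
d((11, -13), (-10, -17)) = 21.3776
d((11, -13), (-11, -2)) = 24.5967
d((11, -13), (16, 16)) = 29.4279
d((-10, -17), (-11, -2)) = 15.0333
d((-10, -17), (16, 16)) = 42.0119
d((-11, -2), (16, 16)) = 32.45

Closest pair: (10, -3) and (11, -13) with distance 10.0499

The closest pair is (10, -3) and (11, -13) with Euclidean distance 10.0499. For 6 points, brute-force pairwise comparison is shown above. For large n, the divide-and-conquer algorithm (sort by x, recurse on halves, check the dividing strip) achieves O(n log n).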